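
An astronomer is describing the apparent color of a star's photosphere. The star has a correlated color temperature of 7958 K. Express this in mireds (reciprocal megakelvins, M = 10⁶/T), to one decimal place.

M = 10⁶ / 7958 = 125.660 → 125.7 mireds.

125.7 mireds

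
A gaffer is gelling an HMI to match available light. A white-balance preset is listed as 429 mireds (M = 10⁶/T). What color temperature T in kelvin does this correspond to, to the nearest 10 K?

T = 10⁶ / 429 = 2331.00 K → 2330 K.

2330 K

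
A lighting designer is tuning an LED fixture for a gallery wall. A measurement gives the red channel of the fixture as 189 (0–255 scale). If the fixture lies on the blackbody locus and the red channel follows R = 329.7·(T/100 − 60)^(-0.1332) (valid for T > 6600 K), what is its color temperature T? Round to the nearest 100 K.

(t − 60)^(-0.1332) = 189/329.7 = 0.57325.
t − 60 = 0.57325^(1/-0.1332) = 0.57325^(-7.508) = 65.199, so t = 125.199.
T = 100·t = 12520 K → 12500 K to the nearest 100 K.

12500 K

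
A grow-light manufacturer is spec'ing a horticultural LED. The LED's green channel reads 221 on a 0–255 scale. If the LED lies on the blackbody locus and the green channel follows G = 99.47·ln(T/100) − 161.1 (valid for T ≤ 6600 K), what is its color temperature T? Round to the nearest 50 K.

ln t = (221 + 161.1) / 99.47 = 3.8414.
t = e^3.8414 = 46.589.
T = 100·t = 4659 K → 4650 K to the nearest 50 K.

4650 K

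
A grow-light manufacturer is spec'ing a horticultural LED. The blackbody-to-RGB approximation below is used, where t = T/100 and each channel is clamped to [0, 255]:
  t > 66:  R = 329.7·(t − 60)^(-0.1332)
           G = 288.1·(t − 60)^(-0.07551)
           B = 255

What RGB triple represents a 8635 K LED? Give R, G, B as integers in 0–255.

t = 8635/100 = 86.35; the t > 66 branch applies.
R = 329.7·(86.35 − 60)^(-0.1332) = 329.7·26.35^(-0.1332) = 329.7·0.64677 = 213.241.
G = 288.1·(86.35 − 60)^(-0.07551) = 288.1·26.35^(-0.07551) = 288.1·0.78112 = 225.040.
B = 255 by definition for t > 66.
Rounded: (213, 225, 255).

R=213, G=225, B=255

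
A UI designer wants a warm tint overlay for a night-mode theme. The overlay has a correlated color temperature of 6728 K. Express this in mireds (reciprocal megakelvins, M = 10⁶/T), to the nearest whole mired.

M = 10⁶ / 6728 = 148.633 → 149 mireds.

149 mireds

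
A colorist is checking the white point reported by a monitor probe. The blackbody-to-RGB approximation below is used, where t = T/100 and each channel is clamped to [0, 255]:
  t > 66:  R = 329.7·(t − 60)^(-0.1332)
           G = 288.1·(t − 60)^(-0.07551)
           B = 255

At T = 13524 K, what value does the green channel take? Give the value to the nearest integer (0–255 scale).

t = 13524/100 = 135.24; the t > 66 branch applies.
G = 288.1·(135.24 − 60)^(-0.07551) = 288.1·75.24^(-0.07551) = 288.1·0.72162 = 207.899.
Rounded: 208.

208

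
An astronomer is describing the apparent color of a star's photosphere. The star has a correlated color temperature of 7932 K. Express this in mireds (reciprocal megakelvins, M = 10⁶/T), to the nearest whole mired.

126 mireds

M = 10⁶ / 7932 = 126.072 → 126 mireds.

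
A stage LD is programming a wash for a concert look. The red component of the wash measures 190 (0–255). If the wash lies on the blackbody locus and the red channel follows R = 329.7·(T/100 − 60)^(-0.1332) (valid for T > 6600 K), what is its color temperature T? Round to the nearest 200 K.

(t − 60)^(-0.1332) = 190/329.7 = 0.57628.
t − 60 = 0.57628^(1/-0.1332) = 0.57628^(-7.508) = 62.667, so t = 122.667.
T = 100·t = 12267 K → 12200 K to the nearest 200 K.

12200 K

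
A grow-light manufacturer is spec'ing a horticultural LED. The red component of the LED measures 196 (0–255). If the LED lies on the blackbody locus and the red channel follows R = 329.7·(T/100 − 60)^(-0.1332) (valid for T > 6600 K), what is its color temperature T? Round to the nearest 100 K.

11000 K

(t − 60)^(-0.1332) = 196/329.7 = 0.59448.
t − 60 = 0.59448^(1/-0.1332) = 0.59448^(-7.508) = 49.621, so t = 109.621.
T = 100·t = 10962 K → 11000 K to the nearest 100 K.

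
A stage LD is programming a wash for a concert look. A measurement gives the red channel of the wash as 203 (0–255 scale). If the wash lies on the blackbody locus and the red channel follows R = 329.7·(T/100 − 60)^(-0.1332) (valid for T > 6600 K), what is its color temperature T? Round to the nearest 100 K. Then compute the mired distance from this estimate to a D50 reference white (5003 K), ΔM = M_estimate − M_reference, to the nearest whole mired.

(t − 60)^(-0.1332) = 203/329.7 = 0.61571.
t − 60 = 0.61571^(1/-0.1332) = 0.61571^(-7.508) = 38.129, so t = 98.129.
T = 100·t = 9813 K → 9800 K to the nearest 100 K.
M_estimate = 10⁶/9800 = 102.04; M_reference = 10⁶/5003 = 199.88.
ΔM = 102.04 − 199.88 = -97.84 → -98 mireds.

-98 mireds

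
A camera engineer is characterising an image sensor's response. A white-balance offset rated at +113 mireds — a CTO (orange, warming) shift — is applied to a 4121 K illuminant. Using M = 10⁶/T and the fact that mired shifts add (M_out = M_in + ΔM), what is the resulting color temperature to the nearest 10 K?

2810 K

M_in = 10⁶/4121 = 242.66 mireds.
M_out = 242.66 + (+113) = 355.66 mireds.
T_out = 10⁶/355.66 = 2811.7 K → 2810 K.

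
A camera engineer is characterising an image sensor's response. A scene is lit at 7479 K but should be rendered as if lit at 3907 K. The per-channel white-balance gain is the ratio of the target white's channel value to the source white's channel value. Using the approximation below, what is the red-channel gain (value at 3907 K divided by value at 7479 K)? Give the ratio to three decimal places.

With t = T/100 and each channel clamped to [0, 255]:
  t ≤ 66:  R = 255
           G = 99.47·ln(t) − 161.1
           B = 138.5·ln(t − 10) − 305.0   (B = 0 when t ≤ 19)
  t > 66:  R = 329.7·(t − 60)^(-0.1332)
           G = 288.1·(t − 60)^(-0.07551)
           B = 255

1.107

At 7479 K (t = 74.79):
  R = 329.7·(74.79 − 60)^(-0.1332) = 329.7·14.79^(-0.1332) = 329.7·0.69849 = 230.292.
At 3907 K (t = 39.07):
  R = 255 by definition for t ≤ 66.
Gain = 255.000 / 230.292 = 1.1073 → 1.107.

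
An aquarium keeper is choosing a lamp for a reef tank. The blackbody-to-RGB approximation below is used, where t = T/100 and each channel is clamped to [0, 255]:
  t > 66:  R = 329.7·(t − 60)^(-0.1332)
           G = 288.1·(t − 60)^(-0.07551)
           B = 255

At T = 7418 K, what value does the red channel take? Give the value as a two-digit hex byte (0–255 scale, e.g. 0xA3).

0xE8

t = 7418/100 = 74.18; the t > 66 branch applies.
R = 329.7·(74.18 − 60)^(-0.1332) = 329.7·14.18^(-0.1332) = 329.7·0.70242 = 231.588.
Rounded: 232; in hex, 0xE8.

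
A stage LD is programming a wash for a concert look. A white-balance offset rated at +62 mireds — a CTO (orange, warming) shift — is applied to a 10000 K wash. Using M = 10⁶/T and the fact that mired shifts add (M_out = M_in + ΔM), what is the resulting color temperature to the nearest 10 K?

M_in = 10⁶/10000 = 100.00 mireds.
M_out = 100.00 + (+62) = 162.00 mireds.
T_out = 10⁶/162.00 = 6172.8 K → 6170 K.

6170 K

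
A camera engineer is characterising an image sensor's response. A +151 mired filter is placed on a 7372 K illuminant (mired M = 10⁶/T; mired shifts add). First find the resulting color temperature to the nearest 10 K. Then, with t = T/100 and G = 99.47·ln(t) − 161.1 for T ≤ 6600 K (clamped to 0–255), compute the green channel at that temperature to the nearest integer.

M_in = 10⁶/7372 = 135.65; M_out = 135.65 + (+151) = 286.65.
T_out = 10⁶/286.65 = 3488.6 K → 3490 K; t = 34.9.
G = 99.47·ln 34.9 − 161.1 = 99.47·3.5525 − 161.1 = 192.266.
Rounded: 192.

192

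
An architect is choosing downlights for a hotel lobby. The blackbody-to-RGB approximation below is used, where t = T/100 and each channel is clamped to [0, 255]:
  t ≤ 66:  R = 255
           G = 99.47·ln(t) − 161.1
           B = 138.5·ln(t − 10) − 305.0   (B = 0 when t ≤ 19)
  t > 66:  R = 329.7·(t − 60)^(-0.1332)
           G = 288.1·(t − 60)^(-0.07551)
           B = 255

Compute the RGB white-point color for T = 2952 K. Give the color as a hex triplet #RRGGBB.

t = 2952/100 = 29.52; the t ≤ 66 branch applies.
R = 255 by definition for t ≤ 66.
G = 99.47·ln 29.52 − 161.1 = 99.47·3.3851 − 161.1 = 175.613.
B = 138.5·ln(29.52 − 10) − 305.0 = 138.5·ln 19.52 − 305.0 = 138.5·2.9714 − 305.0 = 106.544.
Rounded: (255, 176, 107).
In hex: #FFB06B.

#FFB06B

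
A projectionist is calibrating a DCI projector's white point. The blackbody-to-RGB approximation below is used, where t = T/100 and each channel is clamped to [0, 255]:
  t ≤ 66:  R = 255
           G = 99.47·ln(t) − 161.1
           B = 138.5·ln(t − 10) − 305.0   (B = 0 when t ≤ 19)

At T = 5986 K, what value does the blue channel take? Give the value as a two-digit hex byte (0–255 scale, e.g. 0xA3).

t = 5986/100 = 59.86; the t ≤ 66 branch applies.
B = 138.5·ln(59.86 − 10) − 305.0 = 138.5·ln 49.86 − 305.0 = 138.5·3.9092 − 305.0 = 236.427.
Rounded: 236; in hex, 0xEC.

0xEC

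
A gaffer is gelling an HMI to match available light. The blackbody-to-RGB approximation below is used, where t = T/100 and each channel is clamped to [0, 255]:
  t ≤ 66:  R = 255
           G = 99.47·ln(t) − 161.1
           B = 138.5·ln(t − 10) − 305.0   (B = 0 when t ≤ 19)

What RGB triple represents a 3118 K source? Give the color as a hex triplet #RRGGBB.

#FFB576

t = 3118/100 = 31.18; the t ≤ 66 branch applies.
R = 255 by definition for t ≤ 66.
G = 99.47·ln 31.18 − 161.1 = 99.47·3.4398 − 161.1 = 181.055.
B = 138.5·ln(31.18 − 10) − 305.0 = 138.5·ln 21.18 − 305.0 = 138.5·3.0531 − 305.0 = 117.848.
Rounded: (255, 181, 118).
In hex: #FFB576.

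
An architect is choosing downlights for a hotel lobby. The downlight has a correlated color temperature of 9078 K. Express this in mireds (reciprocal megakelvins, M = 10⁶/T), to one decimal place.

M = 10⁶ / 9078 = 110.156 → 110.2 mireds.

110.2 mireds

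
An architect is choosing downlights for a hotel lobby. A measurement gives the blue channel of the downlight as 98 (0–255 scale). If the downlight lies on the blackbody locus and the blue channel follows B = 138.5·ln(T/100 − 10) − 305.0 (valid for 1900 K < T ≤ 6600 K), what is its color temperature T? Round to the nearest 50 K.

2850 K

ln(t − 10) = (98 + 305.0) / 138.5 = 2.9097.
t − 10 = e^2.9097 = 18.352, so t = 28.352.
T = 100·t = 2835 K → 2850 K to the nearest 50 K.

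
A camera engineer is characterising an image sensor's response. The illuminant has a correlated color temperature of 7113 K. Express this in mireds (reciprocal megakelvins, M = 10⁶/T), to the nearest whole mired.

141 mireds

M = 10⁶ / 7113 = 140.588 → 141 mireds.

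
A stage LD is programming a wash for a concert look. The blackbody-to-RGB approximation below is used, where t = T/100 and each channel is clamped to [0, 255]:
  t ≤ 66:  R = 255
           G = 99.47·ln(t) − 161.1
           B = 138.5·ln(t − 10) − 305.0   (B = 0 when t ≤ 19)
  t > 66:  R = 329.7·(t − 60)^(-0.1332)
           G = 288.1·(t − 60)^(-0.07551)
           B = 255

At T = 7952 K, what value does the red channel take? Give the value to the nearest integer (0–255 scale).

222

t = 7952/100 = 79.52; the t > 66 branch applies.
R = 329.7·(79.52 − 60)^(-0.1332) = 329.7·19.52^(-0.1332) = 329.7·0.67314 = 221.936.
Rounded: 222.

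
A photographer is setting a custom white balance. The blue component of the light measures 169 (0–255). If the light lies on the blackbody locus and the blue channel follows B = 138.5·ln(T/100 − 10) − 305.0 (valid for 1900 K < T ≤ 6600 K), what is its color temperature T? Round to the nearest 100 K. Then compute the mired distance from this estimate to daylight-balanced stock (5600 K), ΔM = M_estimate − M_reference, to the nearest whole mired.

ln(t − 10) = (169 + 305.0) / 138.5 = 3.4224.
t − 10 = e^3.4224 = 30.642, so t = 40.642.
T = 100·t = 4064 K → 4100 K to the nearest 100 K.
M_estimate = 10⁶/4100 = 243.90; M_reference = 10⁶/5600 = 178.57.
ΔM = 243.90 − 178.57 = 65.33 → +65 mireds.

+65 mireds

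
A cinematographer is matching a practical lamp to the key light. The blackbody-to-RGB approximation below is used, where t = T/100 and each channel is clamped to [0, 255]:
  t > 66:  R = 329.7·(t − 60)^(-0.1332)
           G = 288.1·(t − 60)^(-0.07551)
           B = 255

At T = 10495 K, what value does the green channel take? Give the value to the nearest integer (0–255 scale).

216

t = 10495/100 = 104.95; the t > 66 branch applies.
G = 288.1·(104.95 − 60)^(-0.07551) = 288.1·44.95^(-0.07551) = 288.1·0.75024 = 216.145.
Rounded: 216.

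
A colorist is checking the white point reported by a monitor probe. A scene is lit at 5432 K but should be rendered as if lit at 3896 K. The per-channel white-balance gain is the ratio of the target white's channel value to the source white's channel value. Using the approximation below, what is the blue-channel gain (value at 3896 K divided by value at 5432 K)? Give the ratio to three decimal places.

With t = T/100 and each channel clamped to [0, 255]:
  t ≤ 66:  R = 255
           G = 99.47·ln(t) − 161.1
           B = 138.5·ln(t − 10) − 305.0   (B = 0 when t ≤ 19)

At 5432 K (t = 54.32):
  B = 138.5·ln(54.32 − 10) − 305.0 = 138.5·ln 44.32 − 305.0 = 138.5·3.7914 − 305.0 = 220.114.
At 3896 K (t = 38.96):
  B = 138.5·ln(38.96 − 10) − 305.0 = 138.5·ln 28.96 − 305.0 = 138.5·3.3659 − 305.0 = 161.179.
Gain = 161.179 / 220.114 = 0.7323 → 0.732.

0.732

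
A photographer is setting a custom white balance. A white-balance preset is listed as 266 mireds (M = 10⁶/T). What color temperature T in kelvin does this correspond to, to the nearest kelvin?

3759 K

T = 10⁶ / 266 = 3759.40 K → 3759 K.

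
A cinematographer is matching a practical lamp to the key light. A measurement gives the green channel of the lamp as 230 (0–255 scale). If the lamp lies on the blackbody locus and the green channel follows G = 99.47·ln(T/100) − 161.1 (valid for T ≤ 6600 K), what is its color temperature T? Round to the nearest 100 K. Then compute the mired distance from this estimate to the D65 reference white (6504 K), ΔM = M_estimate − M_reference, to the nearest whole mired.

+42 mireds

ln t = (230 + 161.1) / 99.47 = 3.9318.
t = e^3.9318 = 51.001.
T = 100·t = 5100 K → 5100 K to the nearest 100 K.
M_estimate = 10⁶/5100 = 196.08; M_reference = 10⁶/6504 = 153.75.
ΔM = 196.08 − 153.75 = 42.33 → +42 mireds.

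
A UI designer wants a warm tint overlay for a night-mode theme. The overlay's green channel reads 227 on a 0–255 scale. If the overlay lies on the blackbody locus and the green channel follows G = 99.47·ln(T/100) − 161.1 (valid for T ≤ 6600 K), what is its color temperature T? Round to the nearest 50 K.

4950 K

ln t = (227 + 161.1) / 99.47 = 3.9017.
t = e^3.9017 = 49.485.
T = 100·t = 4949 K → 4950 K to the nearest 50 K.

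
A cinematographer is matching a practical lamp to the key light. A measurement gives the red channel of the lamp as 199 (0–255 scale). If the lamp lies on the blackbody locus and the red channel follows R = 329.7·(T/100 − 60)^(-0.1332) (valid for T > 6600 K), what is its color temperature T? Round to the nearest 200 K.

(t − 60)^(-0.1332) = 199/329.7 = 0.60358.
t − 60 = 0.60358^(1/-0.1332) = 0.60358^(-7.508) = 44.273, so t = 104.273.
T = 100·t = 10427 K → 10400 K to the nearest 200 K.

10400 K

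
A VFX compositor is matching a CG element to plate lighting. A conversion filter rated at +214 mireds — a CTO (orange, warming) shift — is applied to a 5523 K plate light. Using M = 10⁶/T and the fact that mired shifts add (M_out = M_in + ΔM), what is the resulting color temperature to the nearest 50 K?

2550 K

M_in = 10⁶/5523 = 181.06 mireds.
M_out = 181.06 + (+214) = 395.06 mireds.
T_out = 10⁶/395.06 = 2531.3 K → 2550 K.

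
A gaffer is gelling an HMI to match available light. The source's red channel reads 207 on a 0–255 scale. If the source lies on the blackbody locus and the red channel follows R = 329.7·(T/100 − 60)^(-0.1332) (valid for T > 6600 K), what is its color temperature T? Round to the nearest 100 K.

9300 K

(t − 60)^(-0.1332) = 207/329.7 = 0.62784.
t − 60 = 0.62784^(1/-0.1332) = 0.62784^(-7.508) = 32.933, so t = 92.933.
T = 100·t = 9293 K → 9300 K to the nearest 100 K.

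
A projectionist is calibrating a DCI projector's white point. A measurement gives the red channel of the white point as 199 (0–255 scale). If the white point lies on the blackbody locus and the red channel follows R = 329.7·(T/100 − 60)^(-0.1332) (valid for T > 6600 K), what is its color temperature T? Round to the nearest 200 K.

(t − 60)^(-0.1332) = 199/329.7 = 0.60358.
t − 60 = 0.60358^(1/-0.1332) = 0.60358^(-7.508) = 44.273, so t = 104.273.
T = 100·t = 10427 K → 10400 K to the nearest 200 K.

10400 K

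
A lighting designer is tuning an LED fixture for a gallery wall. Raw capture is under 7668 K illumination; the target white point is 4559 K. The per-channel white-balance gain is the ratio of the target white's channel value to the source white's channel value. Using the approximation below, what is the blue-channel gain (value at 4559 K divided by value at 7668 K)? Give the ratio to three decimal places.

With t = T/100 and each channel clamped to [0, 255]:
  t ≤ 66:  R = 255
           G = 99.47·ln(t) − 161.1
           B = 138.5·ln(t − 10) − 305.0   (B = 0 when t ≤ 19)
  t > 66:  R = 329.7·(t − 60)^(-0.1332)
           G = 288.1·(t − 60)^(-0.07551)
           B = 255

0.744

At 7668 K (t = 76.68):
  B = 255 by definition for t > 66.
At 4559 K (t = 45.59):
  B = 138.5·ln(45.59 − 10) − 305.0 = 138.5·ln 35.59 − 305.0 = 138.5·3.5721 − 305.0 = 189.731.
Gain = 189.731 / 255.000 = 0.7440 → 0.744.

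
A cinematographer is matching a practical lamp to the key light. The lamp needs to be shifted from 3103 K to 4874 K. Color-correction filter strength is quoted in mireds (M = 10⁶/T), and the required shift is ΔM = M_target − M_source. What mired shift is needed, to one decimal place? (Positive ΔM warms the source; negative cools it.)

M_source = 10⁶/3103 = 322.269; M_target = 10⁶/4874 = 205.170.
ΔM = 205.170 − 322.269 = -117.098 → -117.1 mireds, a cooling shift.

-117.1 mireds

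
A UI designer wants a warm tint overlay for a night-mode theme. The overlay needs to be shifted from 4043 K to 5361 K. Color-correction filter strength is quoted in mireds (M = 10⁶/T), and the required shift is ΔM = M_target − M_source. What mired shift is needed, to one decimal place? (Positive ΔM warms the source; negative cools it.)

M_source = 10⁶/4043 = 247.341; M_target = 10⁶/5361 = 186.532.
ΔM = 186.532 − 247.341 = -60.809 → -60.8 mireds, a cooling shift.

-60.8 mireds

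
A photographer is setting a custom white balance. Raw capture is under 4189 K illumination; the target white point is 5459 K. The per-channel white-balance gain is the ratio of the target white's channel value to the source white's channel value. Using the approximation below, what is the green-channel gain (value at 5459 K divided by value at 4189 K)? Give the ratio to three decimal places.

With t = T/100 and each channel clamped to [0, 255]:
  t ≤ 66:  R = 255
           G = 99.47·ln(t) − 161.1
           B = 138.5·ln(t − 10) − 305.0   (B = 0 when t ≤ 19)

1.125

At 4189 K (t = 41.89):
  G = 99.47·ln 41.89 − 161.1 = 99.47·3.7350 − 161.1 = 210.425.
At 5459 K (t = 54.59):
  G = 99.47·ln 54.59 − 161.1 = 99.47·3.9999 − 161.1 = 236.765.
Gain = 236.765 / 210.425 = 1.1252 → 1.125.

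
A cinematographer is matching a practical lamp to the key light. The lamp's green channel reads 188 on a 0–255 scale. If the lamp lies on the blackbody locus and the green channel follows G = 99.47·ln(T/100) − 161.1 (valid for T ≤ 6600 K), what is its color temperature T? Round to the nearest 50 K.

3350 K

ln t = (188 + 161.1) / 99.47 = 3.5096.
t = e^3.5096 = 33.435.
T = 100·t = 3343 K → 3350 K to the nearest 50 K.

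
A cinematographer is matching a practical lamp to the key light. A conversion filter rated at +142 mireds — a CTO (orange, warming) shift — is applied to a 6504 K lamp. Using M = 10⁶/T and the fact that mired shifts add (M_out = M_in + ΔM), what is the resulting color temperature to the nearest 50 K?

3400 K

M_in = 10⁶/6504 = 153.75 mireds.
M_out = 153.75 + (+142) = 295.75 mireds.
T_out = 10⁶/295.75 = 3381.2 K → 3400 K.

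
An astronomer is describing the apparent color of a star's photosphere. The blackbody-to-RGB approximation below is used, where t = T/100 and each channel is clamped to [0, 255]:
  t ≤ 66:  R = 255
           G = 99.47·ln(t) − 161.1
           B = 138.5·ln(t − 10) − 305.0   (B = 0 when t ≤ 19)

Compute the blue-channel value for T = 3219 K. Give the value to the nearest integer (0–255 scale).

124

t = 3219/100 = 32.19; the t ≤ 66 branch applies.
B = 138.5·ln(32.19 − 10) − 305.0 = 138.5·ln 22.19 − 305.0 = 138.5·3.0996 − 305.0 = 124.300.
Rounded: 124.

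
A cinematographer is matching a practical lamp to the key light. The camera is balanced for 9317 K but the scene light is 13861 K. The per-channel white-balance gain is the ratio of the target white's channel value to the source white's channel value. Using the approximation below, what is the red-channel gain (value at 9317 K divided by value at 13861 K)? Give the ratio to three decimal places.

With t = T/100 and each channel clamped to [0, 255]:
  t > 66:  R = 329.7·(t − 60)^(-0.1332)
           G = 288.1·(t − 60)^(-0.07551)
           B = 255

1.122

At 13861 K (t = 138.61):
  R = 329.7·(138.61 − 60)^(-0.1332) = 329.7·78.61^(-0.1332) = 329.7·0.55914 = 184.349.
At 9317 K (t = 93.17):
  R = 329.7·(93.17 − 60)^(-0.1332) = 329.7·33.17^(-0.1332) = 329.7·0.62724 = 206.802.
Gain = 206.802 / 184.349 = 1.1218 → 1.122.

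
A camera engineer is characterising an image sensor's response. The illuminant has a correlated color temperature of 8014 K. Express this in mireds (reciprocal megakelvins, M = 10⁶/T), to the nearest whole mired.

M = 10⁶ / 8014 = 124.782 → 125 mireds.

125 mireds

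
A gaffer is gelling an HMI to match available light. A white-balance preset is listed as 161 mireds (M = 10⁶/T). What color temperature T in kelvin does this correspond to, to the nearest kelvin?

6211 K

T = 10⁶ / 161 = 6211.18 K → 6211 K.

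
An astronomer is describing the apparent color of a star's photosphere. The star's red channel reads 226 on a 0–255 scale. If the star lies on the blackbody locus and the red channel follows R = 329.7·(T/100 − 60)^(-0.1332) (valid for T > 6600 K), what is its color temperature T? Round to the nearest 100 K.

(t − 60)^(-0.1332) = 226/329.7 = 0.68547.
t − 60 = 0.68547^(1/-0.1332) = 0.68547^(-7.508) = 17.034, so t = 77.034.
T = 100·t = 7703 K → 7700 K to the nearest 100 K.

7700 K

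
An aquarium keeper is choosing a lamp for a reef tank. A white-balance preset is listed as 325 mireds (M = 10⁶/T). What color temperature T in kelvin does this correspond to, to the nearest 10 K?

3080 K

T = 10⁶ / 325 = 3076.92 K → 3080 K.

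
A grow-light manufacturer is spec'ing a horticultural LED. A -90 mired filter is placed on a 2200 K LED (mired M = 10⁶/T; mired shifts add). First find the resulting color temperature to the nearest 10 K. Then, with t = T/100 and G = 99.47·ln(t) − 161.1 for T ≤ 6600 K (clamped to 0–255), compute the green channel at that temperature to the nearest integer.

168

M_in = 10⁶/2200 = 454.55; M_out = 454.55 + (-90) = 364.55.
T_out = 10⁶/364.55 = 2743.1 K → 2740 K; t = 27.4.
G = 99.47·ln 27.4 − 161.1 = 99.47·3.3105 − 161.1 = 168.200.
Rounded: 168.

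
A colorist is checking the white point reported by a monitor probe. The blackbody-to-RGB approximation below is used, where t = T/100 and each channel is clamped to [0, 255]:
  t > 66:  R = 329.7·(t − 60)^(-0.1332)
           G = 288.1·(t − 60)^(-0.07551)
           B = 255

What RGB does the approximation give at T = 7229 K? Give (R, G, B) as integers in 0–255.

(236, 238, 255)

t = 7229/100 = 72.29; the t > 66 branch applies.
R = 329.7·(72.29 − 60)^(-0.1332) = 329.7·12.29^(-0.1332) = 329.7·0.71593 = 236.043.
G = 288.1·(72.29 − 60)^(-0.07551) = 288.1·12.29^(-0.07551) = 288.1·0.82742 = 238.381.
B = 255 by definition for t > 66.
Rounded: (236, 238, 255).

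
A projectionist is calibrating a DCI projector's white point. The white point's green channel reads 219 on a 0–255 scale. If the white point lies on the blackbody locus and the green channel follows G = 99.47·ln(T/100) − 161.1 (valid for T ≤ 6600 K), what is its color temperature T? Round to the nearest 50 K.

ln t = (219 + 161.1) / 99.47 = 3.8213.
t = e^3.8213 = 45.661.
T = 100·t = 4566 K → 4550 K to the nearest 50 K.

4550 K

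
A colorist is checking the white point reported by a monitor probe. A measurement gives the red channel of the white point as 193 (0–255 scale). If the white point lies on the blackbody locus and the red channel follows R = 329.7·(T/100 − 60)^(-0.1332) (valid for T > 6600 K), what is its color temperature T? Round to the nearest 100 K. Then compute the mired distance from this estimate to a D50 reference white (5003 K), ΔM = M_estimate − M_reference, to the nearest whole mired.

-114 mireds

(t − 60)^(-0.1332) = 193/329.7 = 0.58538.
t − 60 = 0.58538^(1/-0.1332) = 0.58538^(-7.508) = 55.713, so t = 115.713.
T = 100·t = 11571 K → 11600 K to the nearest 100 K.
M_estimate = 10⁶/11600 = 86.21; M_reference = 10⁶/5003 = 199.88.
ΔM = 86.21 − 199.88 = -113.67 → -114 mireds.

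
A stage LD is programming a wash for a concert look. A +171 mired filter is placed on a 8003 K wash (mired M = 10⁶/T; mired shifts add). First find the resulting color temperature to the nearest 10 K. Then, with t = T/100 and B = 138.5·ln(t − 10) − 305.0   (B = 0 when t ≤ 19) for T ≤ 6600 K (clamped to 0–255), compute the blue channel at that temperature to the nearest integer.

134

M_in = 10⁶/8003 = 124.95; M_out = 124.95 + (+171) = 295.95.
T_out = 10⁶/295.95 = 3378.9 K → 3380 K; t = 33.8.
B = 138.5·ln(33.8 − 10) − 305.0 = 138.5·ln 23.8 − 305.0 = 138.5·3.1697 − 305.0 = 134.001.
Rounded: 134.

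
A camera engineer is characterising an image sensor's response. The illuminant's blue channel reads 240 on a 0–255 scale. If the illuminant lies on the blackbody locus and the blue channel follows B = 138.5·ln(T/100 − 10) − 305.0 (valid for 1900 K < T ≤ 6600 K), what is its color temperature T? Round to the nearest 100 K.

ln(t − 10) = (240 + 305.0) / 138.5 = 3.9350.
t − 10 = e^3.9350 = 51.163, so t = 61.163.
T = 100·t = 6116 K → 6100 K to the nearest 100 K.

6100 K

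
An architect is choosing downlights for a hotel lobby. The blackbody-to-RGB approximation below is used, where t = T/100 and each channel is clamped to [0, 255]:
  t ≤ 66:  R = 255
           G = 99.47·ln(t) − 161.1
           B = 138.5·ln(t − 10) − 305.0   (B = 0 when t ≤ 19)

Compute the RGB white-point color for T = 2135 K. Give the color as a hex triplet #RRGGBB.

#FF8F1F

t = 2135/100 = 21.35; the t ≤ 66 branch applies.
R = 255 by definition for t ≤ 66.
G = 99.47·ln 21.35 − 161.1 = 99.47·3.0611 − 161.1 = 143.383.
B = 138.5·ln(21.35 − 10) − 305.0 = 138.5·ln 11.35 − 305.0 = 138.5·2.4292 − 305.0 = 31.447.
Rounded: (255, 143, 31).
In hex: #FF8F1F.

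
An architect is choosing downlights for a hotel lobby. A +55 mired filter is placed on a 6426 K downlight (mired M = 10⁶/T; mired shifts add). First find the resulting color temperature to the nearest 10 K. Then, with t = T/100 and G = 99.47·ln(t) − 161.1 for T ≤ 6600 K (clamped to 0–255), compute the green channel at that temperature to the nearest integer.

M_in = 10⁶/6426 = 155.62; M_out = 155.62 + (+55) = 210.62.
T_out = 10⁶/210.62 = 4747.9 K → 4750 K; t = 47.5.
G = 99.47·ln 47.5 − 161.1 = 99.47·3.8607 − 161.1 = 222.927.
Rounded: 223.

223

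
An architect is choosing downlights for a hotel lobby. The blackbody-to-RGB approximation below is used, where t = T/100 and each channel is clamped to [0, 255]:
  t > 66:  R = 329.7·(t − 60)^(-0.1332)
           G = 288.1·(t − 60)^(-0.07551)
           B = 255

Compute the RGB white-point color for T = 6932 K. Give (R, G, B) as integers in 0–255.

(245, 243, 255)

t = 6932/100 = 69.32; the t > 66 branch applies.
R = 329.7·(69.32 − 60)^(-0.1332) = 329.7·9.32^(-0.1332) = 329.7·0.74280 = 244.902.
G = 288.1·(69.32 − 60)^(-0.07551) = 288.1·9.32^(-0.07551) = 288.1·0.84489 = 243.412.
B = 255 by definition for t > 66.
Rounded: (245, 243, 255).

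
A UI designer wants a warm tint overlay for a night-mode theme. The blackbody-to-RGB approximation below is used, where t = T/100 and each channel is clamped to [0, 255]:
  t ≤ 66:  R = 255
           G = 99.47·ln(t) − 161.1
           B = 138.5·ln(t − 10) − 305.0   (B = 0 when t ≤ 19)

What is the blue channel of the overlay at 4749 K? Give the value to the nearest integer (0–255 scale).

197

t = 4749/100 = 47.49; the t ≤ 66 branch applies.
B = 138.5·ln(47.49 − 10) − 305.0 = 138.5·ln 37.49 − 305.0 = 138.5·3.6241 − 305.0 = 196.934.
Rounded: 197.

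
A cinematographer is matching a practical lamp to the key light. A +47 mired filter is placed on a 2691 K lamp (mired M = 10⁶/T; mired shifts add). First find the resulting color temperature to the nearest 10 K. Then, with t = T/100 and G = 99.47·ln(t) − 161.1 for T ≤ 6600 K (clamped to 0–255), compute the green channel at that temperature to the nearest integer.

155

M_in = 10⁶/2691 = 371.61; M_out = 371.61 + (+47) = 418.61.
T_out = 10⁶/418.61 = 2388.9 K → 2390 K; t = 23.9.
G = 99.47·ln 23.9 − 161.1 = 99.47·3.1739 − 161.1 = 154.606.
Rounded: 155.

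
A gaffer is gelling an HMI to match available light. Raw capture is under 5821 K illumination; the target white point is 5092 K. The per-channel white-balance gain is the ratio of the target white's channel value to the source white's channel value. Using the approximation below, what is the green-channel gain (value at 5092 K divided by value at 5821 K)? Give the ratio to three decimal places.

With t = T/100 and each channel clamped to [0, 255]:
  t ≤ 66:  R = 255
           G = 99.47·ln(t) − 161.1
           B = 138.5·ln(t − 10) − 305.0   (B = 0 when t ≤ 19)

At 5821 K (t = 58.21):
  G = 99.47·ln 58.21 − 161.1 = 99.47·4.0641 − 161.1 = 243.152.
At 5092 K (t = 50.92):
  G = 99.47·ln 50.92 − 161.1 = 99.47·3.9303 − 161.1 = 229.843.
Gain = 229.843 / 243.152 = 0.9453 → 0.945.

0.945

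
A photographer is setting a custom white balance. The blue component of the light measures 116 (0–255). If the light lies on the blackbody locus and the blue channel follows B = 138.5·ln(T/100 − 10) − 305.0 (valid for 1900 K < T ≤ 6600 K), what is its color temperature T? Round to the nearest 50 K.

3100 K

ln(t − 10) = (116 + 305.0) / 138.5 = 3.0397.
t − 10 = e^3.0397 = 20.899, so t = 30.899.
T = 100·t = 3090 K → 3100 K to the nearest 50 K.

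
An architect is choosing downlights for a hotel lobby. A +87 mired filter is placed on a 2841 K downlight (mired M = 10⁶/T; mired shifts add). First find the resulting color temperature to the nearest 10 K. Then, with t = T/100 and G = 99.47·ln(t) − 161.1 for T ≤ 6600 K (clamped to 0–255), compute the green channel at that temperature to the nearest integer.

M_in = 10⁶/2841 = 351.99; M_out = 351.99 + (+87) = 438.99.
T_out = 10⁶/438.99 = 2278.0 K → 2280 K; t = 22.8.
G = 99.47·ln 22.8 − 161.1 = 99.47·3.1268 − 161.1 = 149.919.
Rounded: 150.

150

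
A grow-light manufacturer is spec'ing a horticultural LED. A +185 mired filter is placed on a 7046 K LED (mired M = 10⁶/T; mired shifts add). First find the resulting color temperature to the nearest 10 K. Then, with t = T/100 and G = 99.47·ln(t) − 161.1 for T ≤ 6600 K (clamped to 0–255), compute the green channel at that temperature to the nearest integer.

M_in = 10⁶/7046 = 141.92; M_out = 141.92 + (+185) = 326.92.
T_out = 10⁶/326.92 = 3058.8 K → 3060 K; t = 30.6.
G = 99.47·ln 30.6 − 161.1 = 99.47·3.4210 − 161.1 = 179.187.
Rounded: 179.

179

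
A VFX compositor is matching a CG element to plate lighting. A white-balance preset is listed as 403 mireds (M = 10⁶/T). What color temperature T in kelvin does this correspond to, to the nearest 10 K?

2480 K

T = 10⁶ / 403 = 2481.39 K → 2480 K.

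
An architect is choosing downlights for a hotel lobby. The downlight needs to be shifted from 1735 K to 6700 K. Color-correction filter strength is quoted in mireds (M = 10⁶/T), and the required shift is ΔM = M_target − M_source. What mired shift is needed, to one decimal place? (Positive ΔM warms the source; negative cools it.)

M_source = 10⁶/1735 = 576.369; M_target = 10⁶/6700 = 149.254.
ΔM = 149.254 − 576.369 = -427.115 → -427.1 mireds, a cooling shift.

-427.1 mireds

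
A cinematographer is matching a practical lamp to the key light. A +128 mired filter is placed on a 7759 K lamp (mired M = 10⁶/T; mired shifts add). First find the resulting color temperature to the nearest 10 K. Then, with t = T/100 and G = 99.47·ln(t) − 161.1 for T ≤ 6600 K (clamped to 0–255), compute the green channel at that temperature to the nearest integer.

M_in = 10⁶/7759 = 128.88; M_out = 128.88 + (+128) = 256.88.
T_out = 10⁶/256.88 = 3892.8 K → 3890 K; t = 38.9.
G = 99.47·ln 38.9 − 161.1 = 99.47·3.6610 − 161.1 = 203.059.
Rounded: 203.

203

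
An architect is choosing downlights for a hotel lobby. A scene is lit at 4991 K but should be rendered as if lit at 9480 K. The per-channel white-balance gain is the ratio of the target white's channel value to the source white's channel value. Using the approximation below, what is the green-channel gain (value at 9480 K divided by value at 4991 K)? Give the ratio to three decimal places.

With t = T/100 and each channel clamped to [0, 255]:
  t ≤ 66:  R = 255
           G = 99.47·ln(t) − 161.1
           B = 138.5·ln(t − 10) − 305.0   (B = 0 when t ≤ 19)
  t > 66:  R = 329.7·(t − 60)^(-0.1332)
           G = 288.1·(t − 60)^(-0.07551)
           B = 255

0.967

At 4991 K (t = 49.91):
  G = 99.47·ln 49.91 − 161.1 = 99.47·3.9102 − 161.1 = 227.850.
At 9480 K (t = 94.8):
  G = 288.1·(94.8 − 60)^(-0.07551) = 288.1·34.8^(-0.07551) = 288.1·0.76488 = 220.363.
Gain = 220.363 / 227.850 = 0.9671 → 0.967.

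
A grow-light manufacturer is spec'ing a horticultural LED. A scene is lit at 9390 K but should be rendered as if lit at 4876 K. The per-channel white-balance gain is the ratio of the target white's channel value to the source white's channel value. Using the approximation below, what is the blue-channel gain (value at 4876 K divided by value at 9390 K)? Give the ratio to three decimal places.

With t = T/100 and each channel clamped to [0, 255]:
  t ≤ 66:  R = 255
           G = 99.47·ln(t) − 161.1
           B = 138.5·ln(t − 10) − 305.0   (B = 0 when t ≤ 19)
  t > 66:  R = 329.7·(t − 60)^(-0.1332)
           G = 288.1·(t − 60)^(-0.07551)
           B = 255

0.790

At 9390 K (t = 93.9):
  B = 255 by definition for t > 66.
At 4876 K (t = 48.76):
  B = 138.5·ln(48.76 − 10) − 305.0 = 138.5·ln 38.76 − 305.0 = 138.5·3.6574 − 305.0 = 201.548.
Gain = 201.548 / 255.000 = 0.7904 → 0.790.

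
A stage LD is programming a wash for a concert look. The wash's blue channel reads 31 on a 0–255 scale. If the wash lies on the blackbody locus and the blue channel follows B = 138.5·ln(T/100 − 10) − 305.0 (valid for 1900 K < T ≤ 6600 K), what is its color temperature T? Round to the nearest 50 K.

ln(t − 10) = (31 + 305.0) / 138.5 = 2.4260.
t − 10 = e^2.4260 = 11.313, so t = 21.313.
T = 100·t = 2131 K → 2150 K to the nearest 50 K.

2150 K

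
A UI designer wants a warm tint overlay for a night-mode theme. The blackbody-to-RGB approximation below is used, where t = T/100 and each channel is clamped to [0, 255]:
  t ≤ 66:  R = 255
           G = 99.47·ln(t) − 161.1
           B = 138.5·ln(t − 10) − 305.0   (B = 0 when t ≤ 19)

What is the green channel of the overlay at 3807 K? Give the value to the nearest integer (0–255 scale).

201

t = 3807/100 = 38.07; the t ≤ 66 branch applies.
G = 99.47·ln 38.07 − 161.1 = 99.47·3.6394 − 161.1 = 200.914.
Rounded: 201.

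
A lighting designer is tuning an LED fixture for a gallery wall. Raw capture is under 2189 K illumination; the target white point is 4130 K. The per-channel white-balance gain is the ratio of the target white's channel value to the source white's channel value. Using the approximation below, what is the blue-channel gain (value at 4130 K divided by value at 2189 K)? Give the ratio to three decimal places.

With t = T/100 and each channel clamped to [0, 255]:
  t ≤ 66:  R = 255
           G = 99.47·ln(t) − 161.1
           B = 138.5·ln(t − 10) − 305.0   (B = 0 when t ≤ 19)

4.539

At 2189 K (t = 21.89):
  B = 138.5·ln(21.89 − 10) − 305.0 = 138.5·ln 11.89 − 305.0 = 138.5·2.4757 − 305.0 = 37.884.
At 4130 K (t = 41.3):
  B = 138.5·ln(41.3 − 10) − 305.0 = 138.5·ln 31.3 − 305.0 = 138.5·3.4436 − 305.0 = 171.941.
Gain = 171.941 / 37.884 = 4.5386 → 4.539.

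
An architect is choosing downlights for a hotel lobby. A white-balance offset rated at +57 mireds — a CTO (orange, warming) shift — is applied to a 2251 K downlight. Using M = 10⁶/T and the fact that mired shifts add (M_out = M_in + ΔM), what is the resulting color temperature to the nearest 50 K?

2000 K

M_in = 10⁶/2251 = 444.25 mireds.
M_out = 444.25 + (+57) = 501.25 mireds.
T_out = 10⁶/501.25 = 1995.0 K → 2000 K.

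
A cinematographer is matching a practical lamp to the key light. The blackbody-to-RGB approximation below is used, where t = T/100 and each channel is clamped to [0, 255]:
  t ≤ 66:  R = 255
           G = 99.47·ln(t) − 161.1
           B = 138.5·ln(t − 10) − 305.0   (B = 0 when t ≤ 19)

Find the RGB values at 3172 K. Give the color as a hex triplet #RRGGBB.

t = 3172/100 = 31.72; the t ≤ 66 branch applies.
R = 255 by definition for t ≤ 66.
G = 99.47·ln 31.72 − 161.1 = 99.47·3.4569 − 161.1 = 182.763.
B = 138.5·ln(31.72 − 10) − 305.0 = 138.5·ln 21.72 − 305.0 = 138.5·3.0782 − 305.0 = 121.335.
Rounded: (255, 183, 121).
In hex: #FFB779.

#FFB779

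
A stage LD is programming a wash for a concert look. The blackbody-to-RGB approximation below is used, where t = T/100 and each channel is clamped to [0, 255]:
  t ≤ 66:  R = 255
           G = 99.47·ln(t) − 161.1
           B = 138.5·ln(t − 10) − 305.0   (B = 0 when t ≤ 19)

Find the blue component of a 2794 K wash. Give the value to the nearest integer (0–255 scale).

t = 2794/100 = 27.94; the t ≤ 66 branch applies.
B = 138.5·ln(27.94 − 10) − 305.0 = 138.5·ln 17.94 − 305.0 = 138.5·2.8870 − 305.0 = 94.854.
Rounded: 95.

95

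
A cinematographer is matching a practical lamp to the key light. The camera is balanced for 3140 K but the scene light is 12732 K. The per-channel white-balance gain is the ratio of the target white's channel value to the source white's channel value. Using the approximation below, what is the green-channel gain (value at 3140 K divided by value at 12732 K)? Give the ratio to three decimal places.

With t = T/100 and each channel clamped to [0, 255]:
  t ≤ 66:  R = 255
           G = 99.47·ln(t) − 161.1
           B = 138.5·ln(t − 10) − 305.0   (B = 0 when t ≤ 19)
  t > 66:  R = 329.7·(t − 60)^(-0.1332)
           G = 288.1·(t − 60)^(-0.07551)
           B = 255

0.867

At 12732 K (t = 127.32):
  G = 288.1·(127.32 − 60)^(-0.07551) = 288.1·67.32^(-0.07551) = 288.1·0.72771 = 209.653.
At 3140 K (t = 31.4):
  G = 99.47·ln 31.4 − 161.1 = 99.47·3.4468 − 161.1 = 181.754.
Gain = 181.754 / 209.653 = 0.8669 → 0.867.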